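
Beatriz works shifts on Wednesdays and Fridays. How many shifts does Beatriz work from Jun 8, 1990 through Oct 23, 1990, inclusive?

39

Jun 8, 1990 is a Friday.
The range spans 138 days (inclusive of both endpoints).
138 = 7 × 19 + 5, so there are 19 full weeks plus 5 extra days.
Each full week contributes 2 days from the set (Wed, Fri): 19 × 2 = 38.
The 5 extra days are Fri, Sat, Sun, Mon, Tue — 1 of them qualifies.
Total: 38 + 1 = 39.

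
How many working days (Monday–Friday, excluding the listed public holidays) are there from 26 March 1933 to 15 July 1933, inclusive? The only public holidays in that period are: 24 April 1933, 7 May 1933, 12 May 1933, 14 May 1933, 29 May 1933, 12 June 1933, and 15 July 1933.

76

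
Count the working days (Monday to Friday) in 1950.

1950-01-01 is a Sunday.
From 1950-01-01 to 1950-12-31 is 365 days inclusive.
365 = 7 × 52 + 1, so there are 52 full weeks plus 1 extra day.
Each full week contributes 5 weekdays (Mon–Fri): 52 × 5 = 260.
The 1 extra day is Sunday — none qualify.
Total: 260 + 0 = 260.

260 weekdays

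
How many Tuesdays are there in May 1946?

4

May 1, 1946 is a Wednesday.
From May 1, 1946 to May 31, 1946 is 31 days inclusive.
31 = 7 × 4 + 3, so there are 4 full weeks plus 3 extra days.
Each full week contributes one Tuesday: 4 so far.
The 3 extra days are Wed, Thu, Fri — none qualify.
Total: 4 + 0 = 4.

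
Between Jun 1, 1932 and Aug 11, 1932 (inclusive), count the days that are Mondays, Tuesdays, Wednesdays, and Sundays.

Jun 1, 1932 is a Wednesday.
From Jun 1, 1932 to Aug 11, 1932 is 72 days inclusive.
72 = 7 × 10 + 2, so there are 10 full weeks plus 2 extra days.
Each full week contributes 4 days from the set (Mon, Tue, Wed, Sun): 10 × 4 = 40.
The 2 extra days are Wednesday, Thursday — 1 of them qualifies.
Total: 40 + 1 = 41.

41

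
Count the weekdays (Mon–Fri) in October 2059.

Oct 1, 2059 is a Wednesday.
That's 31 days from start to end, counting both.
31 = 7 × 4 + 3, so there are 4 full weeks plus 3 extra days.
Each full week contributes 5 weekdays (Mon–Fri): 4 × 5 = 20.
The 3 extra days are Wednesday, Thursday, Friday — 3 of them qualify.
Total: 20 + 3 = 23.

23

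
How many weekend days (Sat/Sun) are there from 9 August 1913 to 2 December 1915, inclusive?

9 August 1913 is a Saturday.
The range spans 846 days (inclusive of both endpoints).
846 = 7 × 120 + 6, so there are 120 full weeks plus 6 extra days.
Each full week contributes 2 weekend days (Sat, Sun): 120 × 2 = 240.
The 6 extra days are Saturday, Sunday, Monday, Tuesday, Wednesday, Thursday — 2 of them qualify.
Total: 240 + 2 = 242.

242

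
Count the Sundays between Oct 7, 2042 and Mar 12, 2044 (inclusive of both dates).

74 Sundays

Oct 7, 2042 is a Tuesday.
The range spans 523 days (inclusive of both endpoints).
523 = 7 × 74 + 5, so there are 74 full weeks plus 5 extra days.
Each full week contributes one Sunday: 74 so far.
The 5 extra days are Tue, Wed, Thu, Fri, Sat — none qualify.
Total: 74 + 0 = 74.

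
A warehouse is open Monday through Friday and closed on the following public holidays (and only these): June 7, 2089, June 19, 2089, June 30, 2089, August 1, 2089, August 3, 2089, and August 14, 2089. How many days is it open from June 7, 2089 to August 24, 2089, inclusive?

June 7, 2089 is a Tuesday.
That's 79 days from start to end, counting both.
79 = 7 × 11 + 2, so there are 11 full weeks plus 2 extra days.
Each full week contributes 5 weekdays (Mon–Fri): 11 × 5 = 55.
The 2 extra days are Tuesday, Wednesday — 2 of them qualify.
Total: 55 + 2 = 57.
Holidays: June 7, 2089 (Tue); June 19, 2089 (Sun); June 30, 2089 (Thu); August 1, 2089 (Mon); August 3, 2089 (Wed); August 14, 2089 (Sun).
4 of the 6 holidays fall on weekdays; the rest are weekends and were already excluded.
Business days: 57 − 4 = 53.

53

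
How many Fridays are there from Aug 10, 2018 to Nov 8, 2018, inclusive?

Aug 10, 2018 is a Friday.
That's 91 days from start to end, counting both.
91 = 7 × 13, so the span is exactly 13 full weeks.
Each full week contributes one Friday: 13 so far.
Total: 13.

13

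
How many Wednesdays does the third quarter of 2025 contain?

13

Jul 1, 2025 is a Tuesday.
From Jul 1, 2025 to Sep 30, 2025 is 92 days inclusive.
92 = 7 × 13 + 1, so there are 13 full weeks plus 1 extra day.
Each full week contributes one Wednesday: 13 so far.
The 1 extra day is Tuesday — none qualify.
Total: 13 + 0 = 13.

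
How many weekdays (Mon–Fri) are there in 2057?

261

January 1, 2057 is a Monday.
That's 365 days from start to end, counting both.
365 = 7 × 52 + 1, so there are 52 full weeks plus 1 extra day.
Each full week contributes 5 weekdays (Mon–Fri): 52 × 5 = 260.
The 1 extra day is Monday — 1 of them qualifies.
Total: 260 + 1 = 261.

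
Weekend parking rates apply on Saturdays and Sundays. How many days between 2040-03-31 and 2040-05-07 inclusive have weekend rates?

2040-03-31 is a Saturday.
The range spans 38 days (inclusive of both endpoints).
38 = 7 × 5 + 3, so there are 5 full weeks plus 3 extra days.
Each full week contributes 2 weekend days (Sat, Sun): 5 × 2 = 10.
The 3 extra days are Sat, Sun, Mon — 2 of them qualify.
Total: 10 + 2 = 12.

12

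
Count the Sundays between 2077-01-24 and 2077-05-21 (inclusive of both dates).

2077-01-24 is a Sunday.
From 2077-01-24 to 2077-05-21 is 118 days inclusive.
118 = 7 × 16 + 6, so there are 16 full weeks plus 6 extra days.
Each full week contributes one Sunday: 16 so far.
The 6 extra days are Sun, Mon, Tue, Wed, Thu, Fri — 1 of them qualifies.
Total: 16 + 1 = 17.

17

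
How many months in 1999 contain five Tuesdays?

A month has five Tuesdays exactly when Tuesday falls within its first (length − 28) days.
Jan: 31 days, starts Fri → 5 of Fri, Sat, Sun
Feb: 28 days, starts Mon → 5 of (none)
Mar: 31 days, starts Mon → 5 of Mon, Tue, Wed ✓
Apr: 30 days, starts Thu → 5 of Thu, Fri
May: 31 days, starts Sat → 5 of Sat, Sun, Mon
Jun: 30 days, starts Tue → 5 of Tue, Wed ✓
Jul: 31 days, starts Thu → 5 of Thu, Fri, Sat
Aug: 31 days, starts Sun → 5 of Sun, Mon, Tue ✓
Sep: 30 days, starts Wed → 5 of Wed, Thu
Oct: 31 days, starts Fri → 5 of Fri, Sat, Sun
Nov: 30 days, starts Mon → 5 of Mon, Tue ✓
Dec: 31 days, starts Wed → 5 of Wed, Thu, Fri
Months with five Tuesdays: Mar, Jun, Aug, Nov.

4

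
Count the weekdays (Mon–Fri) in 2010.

261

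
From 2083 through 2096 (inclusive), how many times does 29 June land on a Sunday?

Day of week of June 29 in each year:
2083: Tue, 2084: Thu, 2085: Fri, 2086: Sat, 2087: Sun ✓, 2088: Tue, 2089: Wed, 2090: Thu, 2091: Fri, 2092: Sun ✓, 2093: Mon, 2094: Tue, 2095: Wed, 2096: Fri
Sundays: 2087, 2092.

2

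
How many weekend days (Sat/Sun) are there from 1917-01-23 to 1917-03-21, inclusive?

16

1917-01-23 is a Tuesday.
The range spans 58 days (inclusive of both endpoints).
58 = 7 × 8 + 2, so there are 8 full weeks plus 2 extra days.
Each full week contributes 2 weekend days (Sat, Sun): 8 × 2 = 16.
The 2 extra days are Tue, Wed — none qualify.
Total: 16 + 0 = 16.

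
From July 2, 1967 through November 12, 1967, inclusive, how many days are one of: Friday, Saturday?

July 2, 1967 is a Sunday.
The range spans 134 days (inclusive of both endpoints).
134 = 7 × 19 + 1, so there are 19 full weeks plus 1 extra day.
Each full week contributes 2 days from the set (Fri, Sat): 19 × 2 = 38.
The 1 extra day is Sun — none qualify.
Total: 38 + 0 = 38.

38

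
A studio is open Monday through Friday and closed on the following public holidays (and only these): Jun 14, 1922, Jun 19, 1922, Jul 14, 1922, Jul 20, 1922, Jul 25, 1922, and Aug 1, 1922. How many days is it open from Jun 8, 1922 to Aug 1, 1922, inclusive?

33

Jun 8, 1922 is a Thursday.
From Jun 8, 1922 to Aug 1, 1922 is 55 days inclusive.
55 = 7 × 7 + 6, so there are 7 full weeks plus 6 extra days.
Each full week contributes 5 weekdays (Mon–Fri): 7 × 5 = 35.
The 6 extra days are Thu, Fri, Sat, Sun, Mon, Tue — 4 of them qualify.
Total: 35 + 4 = 39.
Holidays: Jun 14, 1922 (Wed); Jun 19, 1922 (Mon); Jul 14, 1922 (Fri); Jul 20, 1922 (Thu); Jul 25, 1922 (Tue); Aug 1, 1922 (Tue).
All 6 holidays fall on weekdays, so subtract 6.
Business days: 39 − 6 = 33.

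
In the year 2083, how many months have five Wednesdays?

A month has five Wednesdays exactly when Wednesday falls within its first (length − 28) days.
Jan: 31 days, starts Fri → 5 of Fri, Sat, Sun
Feb: 28 days, starts Mon → 5 of (none)
Mar: 31 days, starts Mon → 5 of Mon, Tue, Wed ✓
Apr: 30 days, starts Thu → 5 of Thu, Fri
May: 31 days, starts Sat → 5 of Sat, Sun, Mon
Jun: 30 days, starts Tue → 5 of Tue, Wed ✓
Jul: 31 days, starts Thu → 5 of Thu, Fri, Sat
Aug: 31 days, starts Sun → 5 of Sun, Mon, Tue
Sep: 30 days, starts Wed → 5 of Wed, Thu ✓
Oct: 31 days, starts Fri → 5 of Fri, Sat, Sun
Nov: 30 days, starts Mon → 5 of Mon, Tue
Dec: 31 days, starts Wed → 5 of Wed, Thu, Fri ✓
Months with five Wednesdays: Mar, Jun, Sep, Dec.

4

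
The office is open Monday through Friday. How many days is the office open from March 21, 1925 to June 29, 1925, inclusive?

71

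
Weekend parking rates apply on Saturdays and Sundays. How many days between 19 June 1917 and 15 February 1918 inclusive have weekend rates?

68

19 June 1917 is a Tuesday.
From 19 June 1917 to 15 February 1918 is 242 days inclusive.
242 = 7 × 34 + 4, so there are 34 full weeks plus 4 extra days.
Each full week contributes 2 weekend days (Sat, Sun): 34 × 2 = 68.
The 4 extra days are Tue, Wed, Thu, Fri — none qualify.
Total: 68 + 0 = 68.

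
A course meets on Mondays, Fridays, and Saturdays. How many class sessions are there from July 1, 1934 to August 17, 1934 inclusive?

July 1, 1934 is a Sunday.
That's 48 days from start to end, counting both.
48 = 7 × 6 + 6, so there are 6 full weeks plus 6 extra days.
Each full week contributes 3 days from the set (Mon, Fri, Sat): 6 × 3 = 18.
The 6 extra days are Sun, Mon, Tue, Wed, Thu, Fri — 2 of them qualify.
Total: 18 + 2 = 20.

20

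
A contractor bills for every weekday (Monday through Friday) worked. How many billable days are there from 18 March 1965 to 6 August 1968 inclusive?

18 March 1965 is a Thursday.
The range spans 1238 days (inclusive of both endpoints).
1238 = 7 × 176 + 6, so there are 176 full weeks plus 6 extra days.
Each full week contributes 5 weekdays (Mon–Fri): 176 × 5 = 880.
The 6 extra days are Thu, Fri, Sat, Sun, Mon, Tue — 4 of them qualify.
Total: 880 + 4 = 884.

884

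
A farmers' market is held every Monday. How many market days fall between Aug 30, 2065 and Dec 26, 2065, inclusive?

17

Aug 30, 2065 is a Sunday.
The range spans 119 days (inclusive of both endpoints).
119 = 7 × 17, so the span is exactly 17 full weeks.
Each full week contributes one Monday: 17 so far.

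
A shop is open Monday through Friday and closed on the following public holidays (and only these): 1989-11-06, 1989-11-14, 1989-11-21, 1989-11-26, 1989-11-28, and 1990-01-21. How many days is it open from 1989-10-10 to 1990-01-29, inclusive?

76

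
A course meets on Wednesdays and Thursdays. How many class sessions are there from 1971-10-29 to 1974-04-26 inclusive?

1971-10-29 is a Friday.
The range spans 911 days (inclusive of both endpoints).
911 = 7 × 130 + 1, so there are 130 full weeks plus 1 extra day.
Each full week contributes 2 days from the set (Wed, Thu): 130 × 2 = 260.
The 1 extra day is Friday — none qualify.
Total: 260 + 0 = 260.

260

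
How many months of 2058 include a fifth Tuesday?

5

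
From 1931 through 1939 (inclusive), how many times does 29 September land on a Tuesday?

Day of week of September 29 in each year:
1931: Tue ✓, 1932: Thu, 1933: Fri, 1934: Sat, 1935: Sun, 1936: Tue ✓, 1937: Wed, 1938: Thu, 1939: Fri
Tuesdays: 1931, 1936.

2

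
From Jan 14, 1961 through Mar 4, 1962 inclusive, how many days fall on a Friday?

59

Jan 14, 1961 is a Saturday.
The range spans 415 days (inclusive of both endpoints).
415 = 7 × 59 + 2, so there are 59 full weeks plus 2 extra days.
Each full week contributes one Friday: 59 so far.
The 2 extra days are Saturday, Sunday — none qualify.
Total: 59 + 0 = 59.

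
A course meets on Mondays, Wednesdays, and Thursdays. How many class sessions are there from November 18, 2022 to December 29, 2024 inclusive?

November 18, 2022 is a Friday.
From November 18, 2022 to December 29, 2024 is 773 days inclusive.
773 = 7 × 110 + 3, so there are 110 full weeks plus 3 extra days.
Each full week contributes 3 days from the set (Mon, Wed, Thu): 110 × 3 = 330.
The 3 extra days are Fri, Sat, Sun — none qualify.
Total: 330 + 0 = 330.

330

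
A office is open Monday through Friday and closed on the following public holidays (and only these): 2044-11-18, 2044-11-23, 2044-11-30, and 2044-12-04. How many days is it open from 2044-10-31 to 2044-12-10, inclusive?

27 working days

2044-10-31 is a Monday.
The range spans 41 days (inclusive of both endpoints).
41 = 7 × 5 + 6, so there are 5 full weeks plus 6 extra days.
Each full week contributes 5 weekdays (Mon–Fri): 5 × 5 = 25.
The 6 extra days are Monday, Tuesday, Wednesday, Thursday, Friday, Saturday — 5 of them qualify.
Total: 25 + 5 = 30.
Holidays: 2044-11-18 (Fri); 2044-11-23 (Wed); 2044-11-30 (Wed); 2044-12-04 (Sun).
3 of the 4 holidays fall on weekdays; the rest are weekends and were already excluded.
Business days: 30 − 3 = 27.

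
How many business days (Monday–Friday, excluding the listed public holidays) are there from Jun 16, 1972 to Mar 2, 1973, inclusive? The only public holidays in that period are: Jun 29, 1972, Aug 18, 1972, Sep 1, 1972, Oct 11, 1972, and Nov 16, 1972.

181

Jun 16, 1972 is a Friday.
From Jun 16, 1972 to Mar 2, 1973 is 260 days inclusive.
260 = 7 × 37 + 1, so there are 37 full weeks plus 1 extra day.
Each full week contributes 5 weekdays (Mon–Fri): 37 × 5 = 185.
The 1 extra day is Friday — 1 of them qualifies.
Total: 185 + 1 = 186.
Holidays: Jun 29, 1972 (Thu); Aug 18, 1972 (Fri); Sep 1, 1972 (Fri); Oct 11, 1972 (Wed); Nov 16, 1972 (Thu).
All 5 holidays fall on weekdays, so subtract 5.
Business days: 186 − 5 = 181.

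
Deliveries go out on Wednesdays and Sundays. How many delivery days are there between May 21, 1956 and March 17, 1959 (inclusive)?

May 21, 1956 is a Monday.
The range spans 1031 days (inclusive of both endpoints).
1031 = 7 × 147 + 2, so there are 147 full weeks plus 2 extra days.
Each full week contributes 2 days from the set (Wed, Sun): 147 × 2 = 294.
The 2 extra days are Monday, Tuesday — none qualify.
Total: 294 + 0 = 294.

294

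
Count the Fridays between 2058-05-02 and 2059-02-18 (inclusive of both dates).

42

2058-05-02 is a Thursday.
From 2058-05-02 to 2059-02-18 is 293 days inclusive.
293 = 7 × 41 + 6, so there are 41 full weeks plus 6 extra days.
Each full week contributes one Friday: 41 so far.
The 6 extra days are Thursday, Friday, Saturday, Sunday, Monday, Tuesday — 1 of them qualifies.
Total: 41 + 1 = 42.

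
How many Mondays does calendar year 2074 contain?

Jan 1, 2074 is a Monday.
From Jan 1, 2074 to Dec 31, 2074 is 365 days inclusive.
365 = 7 × 52 + 1, so there are 52 full weeks plus 1 extra day.
Each full week contributes one Monday: 52 so far.
The 1 extra day is Mon — 1 of them qualifies.
Total: 52 + 1 = 53.

53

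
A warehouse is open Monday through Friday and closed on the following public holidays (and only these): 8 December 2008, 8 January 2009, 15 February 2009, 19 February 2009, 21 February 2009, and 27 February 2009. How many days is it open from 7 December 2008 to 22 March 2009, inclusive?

71 working days

7 December 2008 is a Sunday.
The range spans 106 days (inclusive of both endpoints).
106 = 7 × 15 + 1, so there are 15 full weeks plus 1 extra day.
Each full week contributes 5 weekdays (Mon–Fri): 15 × 5 = 75.
The 1 extra day is Sun — none qualify.
Total: 75 + 0 = 75.
Holidays: 8 December 2008 (Mon); 8 January 2009 (Thu); 15 February 2009 (Sun); 19 February 2009 (Thu); 21 February 2009 (Sat); 27 February 2009 (Fri).
4 of the 6 holidays fall on weekdays; the rest are weekends and were already excluded.
Business days: 75 − 4 = 71.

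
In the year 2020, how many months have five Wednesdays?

A month has five Wednesdays exactly when Wednesday falls within its first (length − 28) days.
Jan: 31 days, starts Wed → 5 of Wed, Thu, Fri ✓
Feb: 29 days, starts Sat → 5 of Sat
Mar: 31 days, starts Sun → 5 of Sun, Mon, Tue
Apr: 30 days, starts Wed → 5 of Wed, Thu ✓
May: 31 days, starts Fri → 5 of Fri, Sat, Sun
Jun: 30 days, starts Mon → 5 of Mon, Tue
Jul: 31 days, starts Wed → 5 of Wed, Thu, Fri ✓
Aug: 31 days, starts Sat → 5 of Sat, Sun, Mon
Sep: 30 days, starts Tue → 5 of Tue, Wed ✓
Oct: 31 days, starts Thu → 5 of Thu, Fri, Sat
Nov: 30 days, starts Sun → 5 of Sun, Mon
Dec: 31 days, starts Tue → 5 of Tue, Wed, Thu ✓
Months with five Wednesdays: Jan, Apr, Jul, Sep, Dec.

5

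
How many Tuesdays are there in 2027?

52

2027-01-01 is a Friday.
From 2027-01-01 to 2027-12-31 is 365 days inclusive.
365 = 7 × 52 + 1, so there are 52 full weeks plus 1 extra day.
Each full week contributes one Tuesday: 52 so far.
The 1 extra day is Fri — none qualify.
Total: 52 + 0 = 52.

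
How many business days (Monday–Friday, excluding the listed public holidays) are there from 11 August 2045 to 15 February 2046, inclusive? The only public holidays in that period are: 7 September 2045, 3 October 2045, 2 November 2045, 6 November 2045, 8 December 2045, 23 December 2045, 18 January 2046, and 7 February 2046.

11 August 2045 is a Friday.
The range spans 189 days (inclusive of both endpoints).
189 = 7 × 27, so the span is exactly 27 full weeks.
Each full week contributes 5 weekdays (Mon–Fri): 27 × 5 = 135.
Total: 135.
Holidays: 7 September 2045 (Thu); 3 October 2045 (Tue); 2 November 2045 (Thu); 6 November 2045 (Mon); 8 December 2045 (Fri); 23 December 2045 (Sat); 18 January 2046 (Thu); 7 February 2046 (Wed).
7 of the 8 holidays fall on weekdays; the rest are weekends and were already excluded.
Business days: 135 − 7 = 128.

128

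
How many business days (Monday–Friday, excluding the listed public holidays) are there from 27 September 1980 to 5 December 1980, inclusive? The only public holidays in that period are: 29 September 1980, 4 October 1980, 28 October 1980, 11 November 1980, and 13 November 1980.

27 September 1980 is a Saturday.
From 27 September 1980 to 5 December 1980 is 70 days inclusive.
70 = 7 × 10, so the span is exactly 10 full weeks.
Each full week contributes 5 weekdays (Mon–Fri): 10 × 5 = 50.
Holidays: 29 September 1980 (Mon); 4 October 1980 (Sat); 28 October 1980 (Tue); 11 November 1980 (Tue); 13 November 1980 (Thu).
4 of the 5 holidays fall on weekdays; the rest are weekends and were already excluded.
Business days: 50 − 4 = 46.

46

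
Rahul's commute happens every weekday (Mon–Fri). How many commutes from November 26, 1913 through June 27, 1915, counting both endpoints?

413 weekdays

November 26, 1913 is a Wednesday.
That's 579 days from start to end, counting both.
579 = 7 × 82 + 5, so there are 82 full weeks plus 5 extra days.
Each full week contributes 5 weekdays (Mon–Fri): 82 × 5 = 410.
The 5 extra days are Wed, Thu, Fri, Sat, Sun — 3 of them qualify.
Total: 410 + 3 = 413.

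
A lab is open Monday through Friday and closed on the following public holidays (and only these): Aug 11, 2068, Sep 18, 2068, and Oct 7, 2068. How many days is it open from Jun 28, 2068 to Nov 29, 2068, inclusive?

110 business days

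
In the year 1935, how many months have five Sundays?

4

A month has five Sundays exactly when Sunday falls within its first (length − 28) days.
Jan: 31 days, starts Tue → 5 of Tue, Wed, Thu
Feb: 28 days, starts Fri → 5 of (none)
Mar: 31 days, starts Fri → 5 of Fri, Sat, Sun ✓
Apr: 30 days, starts Mon → 5 of Mon, Tue
May: 31 days, starts Wed → 5 of Wed, Thu, Fri
Jun: 30 days, starts Sat → 5 of Sat, Sun ✓
Jul: 31 days, starts Mon → 5 of Mon, Tue, Wed
Aug: 31 days, starts Thu → 5 of Thu, Fri, Sat
Sep: 30 days, starts Sun → 5 of Sun, Mon ✓
Oct: 31 days, starts Tue → 5 of Tue, Wed, Thu
Nov: 30 days, starts Fri → 5 of Fri, Sat
Dec: 31 days, starts Sun → 5 of Sun, Mon, Tue ✓
Months with five Sundays: Mar, Jun, Sep, Dec.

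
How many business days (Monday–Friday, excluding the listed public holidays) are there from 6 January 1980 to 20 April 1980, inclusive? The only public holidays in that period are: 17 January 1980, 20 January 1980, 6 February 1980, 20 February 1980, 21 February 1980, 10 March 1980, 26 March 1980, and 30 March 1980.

69

6 January 1980 is a Sunday.
That's 106 days from start to end, counting both.
106 = 7 × 15 + 1, so there are 15 full weeks plus 1 extra day.
Each full week contributes 5 weekdays (Mon–Fri): 15 × 5 = 75.
The 1 extra day is Sunday — none qualify.
Total: 75 + 0 = 75.
Holidays: 17 January 1980 (Thu); 20 January 1980 (Sun); 6 February 1980 (Wed); 20 February 1980 (Wed); 21 February 1980 (Thu); 10 March 1980 (Mon); 26 March 1980 (Wed); 30 March 1980 (Sun).
6 of the 8 holidays fall on weekdays; the rest are weekends and were already excluded.
Business days: 75 − 6 = 69.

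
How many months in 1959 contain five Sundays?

A month has five Sundays exactly when Sunday falls within its first (length − 28) days.
Jan: 31 days, starts Thu → 5 of Thu, Fri, Sat
Feb: 28 days, starts Sun → 5 of (none)
Mar: 31 days, starts Sun → 5 of Sun, Mon, Tue ✓
Apr: 30 days, starts Wed → 5 of Wed, Thu
May: 31 days, starts Fri → 5 of Fri, Sat, Sun ✓
Jun: 30 days, starts Mon → 5 of Mon, Tue
Jul: 31 days, starts Wed → 5 of Wed, Thu, Fri
Aug: 31 days, starts Sat → 5 of Sat, Sun, Mon ✓
Sep: 30 days, starts Tue → 5 of Tue, Wed
Oct: 31 days, starts Thu → 5 of Thu, Fri, Sat
Nov: 30 days, starts Sun → 5 of Sun, Mon ✓
Dec: 31 days, starts Tue → 5 of Tue, Wed, Thu
Months with five Sundays: Mar, May, Aug, Nov.

4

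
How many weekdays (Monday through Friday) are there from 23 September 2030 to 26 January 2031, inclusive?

90

23 September 2030 is a Monday.
From 23 September 2030 to 26 January 2031 is 126 days inclusive.
126 = 7 × 18, so the span is exactly 18 full weeks.
Each full week contributes 5 weekdays (Mon–Fri): 18 × 5 = 90.
Total: 90.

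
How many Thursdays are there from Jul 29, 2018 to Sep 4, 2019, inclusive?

57 Thursdays

Jul 29, 2018 is a Sunday.
That's 403 days from start to end, counting both.
403 = 7 × 57 + 4, so there are 57 full weeks plus 4 extra days.
Each full week contributes one Thursday: 57 so far.
The 4 extra days are Sunday, Monday, Tuesday, Wednesday — none qualify.
Total: 57 + 0 = 57.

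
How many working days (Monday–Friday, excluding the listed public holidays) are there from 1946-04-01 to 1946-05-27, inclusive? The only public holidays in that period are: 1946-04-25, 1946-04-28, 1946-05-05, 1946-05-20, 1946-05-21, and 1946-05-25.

1946-04-01 is a Monday.
From 1946-04-01 to 1946-05-27 is 57 days inclusive.
57 = 7 × 8 + 1, so there are 8 full weeks plus 1 extra day.
Each full week contributes 5 weekdays (Mon–Fri): 8 × 5 = 40.
The 1 extra day is Monday — 1 of them qualifies.
Total: 40 + 1 = 41.
Holidays: 1946-04-25 (Thu); 1946-04-28 (Sun); 1946-05-05 (Sun); 1946-05-20 (Mon); 1946-05-21 (Tue); 1946-05-25 (Sat).
3 of the 6 holidays fall on weekdays; the rest are weekends and were already excluded.
Business days: 41 − 3 = 38.

38 working days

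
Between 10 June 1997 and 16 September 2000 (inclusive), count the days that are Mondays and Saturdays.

341

10 June 1997 is a Tuesday.
That's 1195 days from start to end, counting both.
1195 = 7 × 170 + 5, so there are 170 full weeks plus 5 extra days.
Each full week contributes 2 days from the set (Mon, Sat): 170 × 2 = 340.
The 5 extra days are Tue, Wed, Thu, Fri, Sat — 1 of them qualifies.
Total: 340 + 1 = 341.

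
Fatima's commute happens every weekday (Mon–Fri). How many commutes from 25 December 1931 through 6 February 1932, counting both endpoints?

31 weekdays

25 December 1931 is a Friday.
The range spans 44 days (inclusive of both endpoints).
44 = 7 × 6 + 2, so there are 6 full weeks plus 2 extra days.
Each full week contributes 5 weekdays (Mon–Fri): 6 × 5 = 30.
The 2 extra days are Fri, Sat — 1 of them qualifies.
Total: 30 + 1 = 31.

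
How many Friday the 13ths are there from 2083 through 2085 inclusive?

4

Friday-the-13ths by year:
2083: Aug
2084: Oct
2085: Apr, Jul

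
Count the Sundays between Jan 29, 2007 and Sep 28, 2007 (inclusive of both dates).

Jan 29, 2007 is a Monday.
That's 243 days from start to end, counting both.
243 = 7 × 34 + 5, so there are 34 full weeks plus 5 extra days.
Each full week contributes one Sunday: 34 so far.
The 5 extra days are Mon, Tue, Wed, Thu, Fri — none qualify.
Total: 34 + 0 = 34.

34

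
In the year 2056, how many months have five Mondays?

4

A month has five Mondays exactly when Monday falls within its first (length − 28) days.
Jan: 31 days, starts Sat → 5 of Sat, Sun, Mon ✓
Feb: 29 days, starts Tue → 5 of Tue
Mar: 31 days, starts Wed → 5 of Wed, Thu, Fri
Apr: 30 days, starts Sat → 5 of Sat, Sun
May: 31 days, starts Mon → 5 of Mon, Tue, Wed ✓
Jun: 30 days, starts Thu → 5 of Thu, Fri
Jul: 31 days, starts Sat → 5 of Sat, Sun, Mon ✓
Aug: 31 days, starts Tue → 5 of Tue, Wed, Thu
Sep: 30 days, starts Fri → 5 of Fri, Sat
Oct: 31 days, starts Sun → 5 of Sun, Mon, Tue ✓
Nov: 30 days, starts Wed → 5 of Wed, Thu
Dec: 31 days, starts Fri → 5 of Fri, Sat, Sun
Months with five Mondays: Jan, May, Jul, Oct.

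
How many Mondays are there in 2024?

53

January 1, 2024 is a Monday.
That's 366 days from start to end, counting both.
366 = 7 × 52 + 2, so there are 52 full weeks plus 2 extra days.
Each full week contributes one Monday: 52 so far.
The 2 extra days are Monday, Tuesday — 1 of them qualifies.
Total: 52 + 1 = 53.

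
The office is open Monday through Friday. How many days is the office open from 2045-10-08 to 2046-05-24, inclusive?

2045-10-08 is a Sunday.
That's 229 days from start to end, counting both.
229 = 7 × 32 + 5, so there are 32 full weeks plus 5 extra days.
Each full week contributes 5 weekdays (Mon–Fri): 32 × 5 = 160.
The 5 extra days are Sun, Mon, Tue, Wed, Thu — 4 of them qualify.
Total: 160 + 4 = 164.

164 weekdays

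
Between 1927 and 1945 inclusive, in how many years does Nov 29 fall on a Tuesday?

3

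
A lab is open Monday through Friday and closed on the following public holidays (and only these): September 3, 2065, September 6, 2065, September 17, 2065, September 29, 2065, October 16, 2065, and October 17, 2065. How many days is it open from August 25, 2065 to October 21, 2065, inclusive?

August 25, 2065 is a Tuesday.
That's 58 days from start to end, counting both.
58 = 7 × 8 + 2, so there are 8 full weeks plus 2 extra days.
Each full week contributes 5 weekdays (Mon–Fri): 8 × 5 = 40.
The 2 extra days are Tuesday, Wednesday — 2 of them qualify.
Total: 40 + 2 = 42.
Holidays: September 3, 2065 (Thu); September 6, 2065 (Sun); September 17, 2065 (Thu); September 29, 2065 (Tue); October 16, 2065 (Fri); October 17, 2065 (Sat).
4 of the 6 holidays fall on weekdays; the rest are weekends and were already excluded.
Business days: 42 − 4 = 38.

38 working days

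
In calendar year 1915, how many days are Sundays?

52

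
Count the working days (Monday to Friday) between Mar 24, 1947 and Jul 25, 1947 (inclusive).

Mar 24, 1947 is a Monday.
From Mar 24, 1947 to Jul 25, 1947 is 124 days inclusive.
124 = 7 × 17 + 5, so there are 17 full weeks plus 5 extra days.
Each full week contributes 5 weekdays (Mon–Fri): 17 × 5 = 85.
The 5 extra days are Mon, Tue, Wed, Thu, Fri — 5 of them qualify.
Total: 85 + 5 = 90.

90 weekdays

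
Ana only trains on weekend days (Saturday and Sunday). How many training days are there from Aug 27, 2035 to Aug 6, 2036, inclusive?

98

Aug 27, 2035 is a Monday.
The range spans 346 days (inclusive of both endpoints).
346 = 7 × 49 + 3, so there are 49 full weeks plus 3 extra days.
Each full week contributes 2 weekend days (Sat, Sun): 49 × 2 = 98.
The 3 extra days are Monday, Tuesday, Wednesday — none qualify.
Total: 98 + 0 = 98.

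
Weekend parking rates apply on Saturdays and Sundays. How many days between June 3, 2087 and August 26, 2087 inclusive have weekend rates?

24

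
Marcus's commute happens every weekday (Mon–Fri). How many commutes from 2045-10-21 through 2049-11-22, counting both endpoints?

2045-10-21 is a Saturday.
From 2045-10-21 to 2049-11-22 is 1494 days inclusive.
1494 = 7 × 213 + 3, so there are 213 full weeks plus 3 extra days.
Each full week contributes 5 weekdays (Mon–Fri): 213 × 5 = 1065.
The 3 extra days are Saturday, Sunday, Monday — 1 of them qualifies.
Total: 1065 + 1 = 1066.

1066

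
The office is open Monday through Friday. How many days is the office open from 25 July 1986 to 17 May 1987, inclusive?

25 July 1986 is a Friday.
From 25 July 1986 to 17 May 1987 is 297 days inclusive.
297 = 7 × 42 + 3, so there are 42 full weeks plus 3 extra days.
Each full week contributes 5 weekdays (Mon–Fri): 42 × 5 = 210.
The 3 extra days are Fri, Sat, Sun — 1 of them qualifies.
Total: 210 + 1 = 211.

211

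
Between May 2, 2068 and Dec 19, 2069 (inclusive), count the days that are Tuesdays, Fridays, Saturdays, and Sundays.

340

May 2, 2068 is a Wednesday.
That's 597 days from start to end, counting both.
597 = 7 × 85 + 2, so there are 85 full weeks plus 2 extra days.
Each full week contributes 4 days from the set (Tue, Fri, Sat, Sun): 85 × 4 = 340.
The 2 extra days are Wednesday, Thursday — none qualify.
Total: 340 + 0 = 340.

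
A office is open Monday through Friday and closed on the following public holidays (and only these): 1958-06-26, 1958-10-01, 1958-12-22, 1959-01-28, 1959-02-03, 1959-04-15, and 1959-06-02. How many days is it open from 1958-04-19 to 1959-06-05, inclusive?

1958-04-19 is a Saturday.
That's 413 days from start to end, counting both.
413 = 7 × 59, so the span is exactly 59 full weeks.
Each full week contributes 5 weekdays (Mon–Fri): 59 × 5 = 295.
Holidays: 1958-06-26 (Thu); 1958-10-01 (Wed); 1958-12-22 (Mon); 1959-01-28 (Wed); 1959-02-03 (Tue); 1959-04-15 (Wed); 1959-06-02 (Tue).
All 7 holidays fall on weekdays, so subtract 7.
Business days: 295 − 7 = 288.

288 working days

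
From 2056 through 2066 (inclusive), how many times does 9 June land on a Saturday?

2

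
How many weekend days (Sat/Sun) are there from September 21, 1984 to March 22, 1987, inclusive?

September 21, 1984 is a Friday.
That's 913 days from start to end, counting both.
913 = 7 × 130 + 3, so there are 130 full weeks plus 3 extra days.
Each full week contributes 2 weekend days (Sat, Sun): 130 × 2 = 260.
The 3 extra days are Friday, Saturday, Sunday — 2 of them qualify.
Total: 260 + 2 = 262.

262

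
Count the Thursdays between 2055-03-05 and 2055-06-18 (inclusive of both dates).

2055-03-05 is a Friday.
The range spans 106 days (inclusive of both endpoints).
106 = 7 × 15 + 1, so there are 15 full weeks plus 1 extra day.
Each full week contributes one Thursday: 15 so far.
The 1 extra day is Friday — none qualify.
Total: 15 + 0 = 15.

15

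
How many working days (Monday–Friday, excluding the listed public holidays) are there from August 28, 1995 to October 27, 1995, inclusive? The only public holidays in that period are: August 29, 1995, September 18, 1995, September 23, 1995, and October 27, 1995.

August 28, 1995 is a Monday.
That's 61 days from start to end, counting both.
61 = 7 × 8 + 5, so there are 8 full weeks plus 5 extra days.
Each full week contributes 5 weekdays (Mon–Fri): 8 × 5 = 40.
The 5 extra days are Monday, Tuesday, Wednesday, Thursday, Friday — 5 of them qualify.
Total: 40 + 5 = 45.
Holidays: August 29, 1995 (Tue); September 18, 1995 (Mon); September 23, 1995 (Sat); October 27, 1995 (Fri).
3 of the 4 holidays fall on weekdays; the rest are weekends and were already excluded.
Business days: 45 − 3 = 42.

42 working days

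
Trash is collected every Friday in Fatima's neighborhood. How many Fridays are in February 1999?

Feb 1, 1999 is a Monday.
That's 28 days from start to end, counting both.
28 = 7 × 4, so the span is exactly 4 full weeks.
Each full week contributes one Friday: 4 so far.

4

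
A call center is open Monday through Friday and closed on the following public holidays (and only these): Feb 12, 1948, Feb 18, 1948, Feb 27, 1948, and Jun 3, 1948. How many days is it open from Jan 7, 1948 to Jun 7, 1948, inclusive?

Jan 7, 1948 is a Wednesday.
That's 153 days from start to end, counting both.
153 = 7 × 21 + 6, so there are 21 full weeks plus 6 extra days.
Each full week contributes 5 weekdays (Mon–Fri): 21 × 5 = 105.
The 6 extra days are Wed, Thu, Fri, Sat, Sun, Mon — 4 of them qualify.
Total: 105 + 4 = 109.
Holidays: Feb 12, 1948 (Thu); Feb 18, 1948 (Wed); Feb 27, 1948 (Fri); Jun 3, 1948 (Thu).
All 4 holidays fall on weekdays, so subtract 4.
Business days: 109 − 4 = 105.

105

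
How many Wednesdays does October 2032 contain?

Oct 1, 2032 is a Friday.
The range spans 31 days (inclusive of both endpoints).
31 = 7 × 4 + 3, so there are 4 full weeks plus 3 extra days.
Each full week contributes one Wednesday: 4 so far.
The 3 extra days are Fri, Sat, Sun — none qualify.
Total: 4 + 0 = 4.

4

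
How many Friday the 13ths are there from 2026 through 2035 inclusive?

17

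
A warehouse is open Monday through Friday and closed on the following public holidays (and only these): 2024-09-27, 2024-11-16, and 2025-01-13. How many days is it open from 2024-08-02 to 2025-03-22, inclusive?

2024-08-02 is a Friday.
From 2024-08-02 to 2025-03-22 is 233 days inclusive.
233 = 7 × 33 + 2, so there are 33 full weeks plus 2 extra days.
Each full week contributes 5 weekdays (Mon–Fri): 33 × 5 = 165.
The 2 extra days are Fri, Sat — 1 of them qualifies.
Total: 165 + 1 = 166.
Holidays: 2024-09-27 (Fri); 2024-11-16 (Sat); 2025-01-13 (Mon).
2 of the 3 holidays fall on weekdays; the rest are weekends and were already excluded.
Business days: 166 − 2 = 164.

164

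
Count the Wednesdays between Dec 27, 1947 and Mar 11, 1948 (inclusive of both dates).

Dec 27, 1947 is a Saturday.
That's 76 days from start to end, counting both.
76 = 7 × 10 + 6, so there are 10 full weeks plus 6 extra days.
Each full week contributes one Wednesday: 10 so far.
The 6 extra days are Sat, Sun, Mon, Tue, Wed, Thu — 1 of them qualifies.
Total: 10 + 1 = 11.

11 Wednesdays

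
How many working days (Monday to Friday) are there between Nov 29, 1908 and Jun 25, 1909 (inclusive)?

150

Nov 29, 1908 is a Sunday.
From Nov 29, 1908 to Jun 25, 1909 is 209 days inclusive.
209 = 7 × 29 + 6, so there are 29 full weeks plus 6 extra days.
Each full week contributes 5 weekdays (Mon–Fri): 29 × 5 = 145.
The 6 extra days are Sun, Mon, Tue, Wed, Thu, Fri — 5 of them qualify.
Total: 145 + 5 = 150.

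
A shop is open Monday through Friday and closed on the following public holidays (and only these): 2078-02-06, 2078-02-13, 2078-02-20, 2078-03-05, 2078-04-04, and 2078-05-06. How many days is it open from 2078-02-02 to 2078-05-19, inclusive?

2078-02-02 is a Wednesday.
From 2078-02-02 to 2078-05-19 is 107 days inclusive.
107 = 7 × 15 + 2, so there are 15 full weeks plus 2 extra days.
Each full week contributes 5 weekdays (Mon–Fri): 15 × 5 = 75.
The 2 extra days are Wednesday, Thursday — 2 of them qualify.
Total: 75 + 2 = 77.
Holidays: 2078-02-06 (Sun); 2078-02-13 (Sun); 2078-02-20 (Sun); 2078-03-05 (Sat); 2078-04-04 (Mon); 2078-05-06 (Fri).
2 of the 6 holidays fall on weekdays; the rest are weekends and were already excluded.
Business days: 77 − 2 = 75.

75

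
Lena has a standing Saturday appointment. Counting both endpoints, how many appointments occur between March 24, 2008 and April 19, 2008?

4

March 24, 2008 is a Monday.
The range spans 27 days (inclusive of both endpoints).
27 = 7 × 3 + 6, so there are 3 full weeks plus 6 extra days.
Each full week contributes one Saturday: 3 so far.
The 6 extra days are Mon, Tue, Wed, Thu, Fri, Sat — 1 of them qualifies.
Total: 3 + 1 = 4.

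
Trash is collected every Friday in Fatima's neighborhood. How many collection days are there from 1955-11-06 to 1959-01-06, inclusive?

1955-11-06 is a Sunday.
From 1955-11-06 to 1959-01-06 is 1158 days inclusive.
1158 = 7 × 165 + 3, so there are 165 full weeks plus 3 extra days.
Each full week contributes one Friday: 165 so far.
The 3 extra days are Sunday, Monday, Tuesday — none qualify.
Total: 165 + 0 = 165.

165 Fridays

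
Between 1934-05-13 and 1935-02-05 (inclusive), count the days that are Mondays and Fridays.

77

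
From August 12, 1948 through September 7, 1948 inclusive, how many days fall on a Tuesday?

August 12, 1948 is a Thursday.
From August 12, 1948 to September 7, 1948 is 27 days inclusive.
27 = 7 × 3 + 6, so there are 3 full weeks plus 6 extra days.
Each full week contributes one Tuesday: 3 so far.
The 6 extra days are Thursday, Friday, Saturday, Sunday, Monday, Tuesday — 1 of them qualifies.
Total: 3 + 1 = 4.

4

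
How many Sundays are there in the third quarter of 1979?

14

July 1, 1979 is a Sunday.
That's 92 days from start to end, counting both.
92 = 7 × 13 + 1, so there are 13 full weeks plus 1 extra day.
Each full week contributes one Sunday: 13 so far.
The 1 extra day is Sunday — 1 of them qualifies.
Total: 13 + 1 = 14.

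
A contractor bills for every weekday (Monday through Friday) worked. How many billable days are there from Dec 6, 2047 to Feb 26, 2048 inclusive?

59

Dec 6, 2047 is a Friday.
The range spans 83 days (inclusive of both endpoints).
83 = 7 × 11 + 6, so there are 11 full weeks plus 6 extra days.
Each full week contributes 5 weekdays (Mon–Fri): 11 × 5 = 55.
The 6 extra days are Fri, Sat, Sun, Mon, Tue, Wed — 4 of them qualify.
Total: 55 + 4 = 59.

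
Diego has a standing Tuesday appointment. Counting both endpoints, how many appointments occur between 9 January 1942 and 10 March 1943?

9 January 1942 is a Friday.
From 9 January 1942 to 10 March 1943 is 426 days inclusive.
426 = 7 × 60 + 6, so there are 60 full weeks plus 6 extra days.
Each full week contributes one Tuesday: 60 so far.
The 6 extra days are Fri, Sat, Sun, Mon, Tue, Wed — 1 of them qualifies.
Total: 60 + 1 = 61.

61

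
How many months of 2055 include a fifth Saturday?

A month has five Saturdays exactly when Saturday falls within its first (length − 28) days.
Jan: 31 days, starts Fri → 5 of Fri, Sat, Sun ✓
Feb: 28 days, starts Mon → 5 of (none)
Mar: 31 days, starts Mon → 5 of Mon, Tue, Wed
Apr: 30 days, starts Thu → 5 of Thu, Fri
May: 31 days, starts Sat → 5 of Sat, Sun, Mon ✓
Jun: 30 days, starts Tue → 5 of Tue, Wed
Jul: 31 days, starts Thu → 5 of Thu, Fri, Sat ✓
Aug: 31 days, starts Sun → 5 of Sun, Mon, Tue
Sep: 30 days, starts Wed → 5 of Wed, Thu
Oct: 31 days, starts Fri → 5 of Fri, Sat, Sun ✓
Nov: 30 days, starts Mon → 5 of Mon, Tue
Dec: 31 days, starts Wed → 5 of Wed, Thu, Fri
Months with five Saturdays: Jan, May, Jul, Oct.

4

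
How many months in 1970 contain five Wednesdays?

A month has five Wednesdays exactly when Wednesday falls within its first (length − 28) days.
Jan: 31 days, starts Thu → 5 of Thu, Fri, Sat
Feb: 28 days, starts Sun → 5 of (none)
Mar: 31 days, starts Sun → 5 of Sun, Mon, Tue
Apr: 30 days, starts Wed → 5 of Wed, Thu ✓
May: 31 days, starts Fri → 5 of Fri, Sat, Sun
Jun: 30 days, starts Mon → 5 of Mon, Tue
Jul: 31 days, starts Wed → 5 of Wed, Thu, Fri ✓
Aug: 31 days, starts Sat → 5 of Sat, Sun, Mon
Sep: 30 days, starts Tue → 5 of Tue, Wed ✓
Oct: 31 days, starts Thu → 5 of Thu, Fri, Sat
Nov: 30 days, starts Sun → 5 of Sun, Mon
Dec: 31 days, starts Tue → 5 of Tue, Wed, Thu ✓
Months with five Wednesdays: Apr, Jul, Sep, Dec.

4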